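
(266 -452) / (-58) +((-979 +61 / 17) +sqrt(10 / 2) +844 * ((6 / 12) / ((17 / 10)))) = -356917 / 493 +sqrt(5) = -721.73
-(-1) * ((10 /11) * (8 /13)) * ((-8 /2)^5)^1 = -81920 /143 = -572.87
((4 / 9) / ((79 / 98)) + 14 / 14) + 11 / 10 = 2.65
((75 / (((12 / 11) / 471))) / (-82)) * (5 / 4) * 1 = -493.62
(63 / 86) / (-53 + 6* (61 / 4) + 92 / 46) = 7 / 387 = 0.02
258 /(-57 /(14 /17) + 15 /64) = -38528 /10301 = -3.74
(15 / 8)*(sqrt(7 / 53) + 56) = 15*sqrt(371) / 424 + 105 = 105.68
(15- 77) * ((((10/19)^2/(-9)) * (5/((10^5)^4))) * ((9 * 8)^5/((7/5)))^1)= 203391/1542358398437500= 0.00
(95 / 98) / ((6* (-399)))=-5 / 12348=-0.00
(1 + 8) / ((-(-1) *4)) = 9 / 4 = 2.25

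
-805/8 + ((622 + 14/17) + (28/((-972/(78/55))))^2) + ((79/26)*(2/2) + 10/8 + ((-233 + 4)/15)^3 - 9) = -533489141030671/175447701000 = -3040.73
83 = 83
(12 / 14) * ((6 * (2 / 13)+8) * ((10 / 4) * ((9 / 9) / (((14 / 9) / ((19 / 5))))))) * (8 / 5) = 238032 / 3185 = 74.74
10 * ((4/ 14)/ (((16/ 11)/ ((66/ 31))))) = 1815/ 434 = 4.18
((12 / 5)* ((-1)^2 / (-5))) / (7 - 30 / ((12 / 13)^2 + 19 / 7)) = 50628 / 148925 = 0.34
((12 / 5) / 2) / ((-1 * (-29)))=6 / 145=0.04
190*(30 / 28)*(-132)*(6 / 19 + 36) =-6831000 / 7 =-975857.14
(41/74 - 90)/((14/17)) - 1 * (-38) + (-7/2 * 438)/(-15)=163621/5180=31.59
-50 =-50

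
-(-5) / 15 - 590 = -589.67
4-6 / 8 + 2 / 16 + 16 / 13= 479 / 104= 4.61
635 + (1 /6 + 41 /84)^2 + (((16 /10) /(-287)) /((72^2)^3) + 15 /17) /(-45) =85029534545051289719 /133818564818534400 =635.41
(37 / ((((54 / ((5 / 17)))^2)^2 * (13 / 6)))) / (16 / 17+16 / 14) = 161875 / 22447376258112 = 0.00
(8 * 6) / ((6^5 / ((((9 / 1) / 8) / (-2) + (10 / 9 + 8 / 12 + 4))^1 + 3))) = 1183 / 23328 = 0.05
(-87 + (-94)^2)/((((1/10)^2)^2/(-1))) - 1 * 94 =-87490094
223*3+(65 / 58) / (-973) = 37754281 / 56434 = 669.00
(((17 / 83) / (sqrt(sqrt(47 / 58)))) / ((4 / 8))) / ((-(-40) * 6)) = 17 * 47^(3 / 4) * 58^(1 / 4) / 468120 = 0.00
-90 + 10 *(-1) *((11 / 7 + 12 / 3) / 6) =-695 / 7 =-99.29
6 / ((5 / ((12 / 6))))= 12 / 5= 2.40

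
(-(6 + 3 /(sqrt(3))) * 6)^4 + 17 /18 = 1213056 * sqrt(3) + 45559601 /18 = 4632163.57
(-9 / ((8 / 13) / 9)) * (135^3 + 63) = -1295420607 / 4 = -323855151.75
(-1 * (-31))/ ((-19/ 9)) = -279/ 19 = -14.68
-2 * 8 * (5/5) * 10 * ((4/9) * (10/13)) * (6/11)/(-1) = 12800/429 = 29.84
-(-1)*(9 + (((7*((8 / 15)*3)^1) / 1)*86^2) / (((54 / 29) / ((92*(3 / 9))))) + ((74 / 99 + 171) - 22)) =1364382.91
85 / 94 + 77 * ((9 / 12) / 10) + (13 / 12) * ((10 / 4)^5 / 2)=59.58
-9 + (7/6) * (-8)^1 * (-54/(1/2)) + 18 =1017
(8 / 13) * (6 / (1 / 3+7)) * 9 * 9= 5832 / 143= 40.78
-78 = -78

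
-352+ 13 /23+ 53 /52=-419097 /1196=-350.42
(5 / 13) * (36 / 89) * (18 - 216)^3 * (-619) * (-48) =-35881170612.55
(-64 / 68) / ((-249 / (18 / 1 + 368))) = 1.46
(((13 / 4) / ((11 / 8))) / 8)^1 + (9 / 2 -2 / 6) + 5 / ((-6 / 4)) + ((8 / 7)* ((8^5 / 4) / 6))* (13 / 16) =390833 / 308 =1268.94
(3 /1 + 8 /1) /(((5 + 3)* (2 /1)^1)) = 11 /16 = 0.69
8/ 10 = 0.80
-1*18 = -18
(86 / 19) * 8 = 688 / 19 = 36.21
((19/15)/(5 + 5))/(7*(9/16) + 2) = 8/375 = 0.02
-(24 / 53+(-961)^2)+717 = -48908636 / 53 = -922804.45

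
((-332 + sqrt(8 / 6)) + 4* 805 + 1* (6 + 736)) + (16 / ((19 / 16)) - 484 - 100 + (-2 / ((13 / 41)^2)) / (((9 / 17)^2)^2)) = 2* sqrt(3) / 3 + 59119912732 / 21067371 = 2807.39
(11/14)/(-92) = -0.01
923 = 923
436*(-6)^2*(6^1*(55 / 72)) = 71940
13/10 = 1.30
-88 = -88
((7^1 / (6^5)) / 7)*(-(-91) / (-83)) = -91 / 645408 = -0.00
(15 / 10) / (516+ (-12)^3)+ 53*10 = 428239 / 808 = 530.00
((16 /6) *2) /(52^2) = 1 /507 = 0.00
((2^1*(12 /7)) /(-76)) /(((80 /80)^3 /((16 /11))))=-96 /1463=-0.07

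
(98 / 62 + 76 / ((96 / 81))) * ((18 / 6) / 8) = 24.64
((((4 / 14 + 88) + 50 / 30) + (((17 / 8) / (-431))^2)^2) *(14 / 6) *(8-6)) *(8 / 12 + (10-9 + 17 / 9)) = 266993683210228565 / 178885061043264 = 1492.54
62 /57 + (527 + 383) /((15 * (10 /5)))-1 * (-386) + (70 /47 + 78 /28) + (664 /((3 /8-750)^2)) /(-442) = 41902455850435009 /99366470954478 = 421.70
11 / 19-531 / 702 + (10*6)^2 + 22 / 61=325463761 / 90402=3600.18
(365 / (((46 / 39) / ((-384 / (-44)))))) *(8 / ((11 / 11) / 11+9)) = 273312 / 115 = 2376.63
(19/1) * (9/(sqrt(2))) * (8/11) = 684 * sqrt(2)/11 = 87.94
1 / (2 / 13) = 13 / 2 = 6.50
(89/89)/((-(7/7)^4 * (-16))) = 1/16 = 0.06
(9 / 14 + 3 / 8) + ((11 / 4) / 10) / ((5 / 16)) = 2657 / 1400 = 1.90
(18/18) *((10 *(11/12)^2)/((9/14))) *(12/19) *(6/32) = 4235/2736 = 1.55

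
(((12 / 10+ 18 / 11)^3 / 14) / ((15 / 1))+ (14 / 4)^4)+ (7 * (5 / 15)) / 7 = 42067510703 / 279510000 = 150.50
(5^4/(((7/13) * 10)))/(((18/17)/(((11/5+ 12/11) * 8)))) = 2886.08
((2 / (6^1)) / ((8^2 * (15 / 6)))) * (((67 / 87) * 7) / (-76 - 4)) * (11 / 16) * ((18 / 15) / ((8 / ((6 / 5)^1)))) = -5159 / 296960000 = -0.00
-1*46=-46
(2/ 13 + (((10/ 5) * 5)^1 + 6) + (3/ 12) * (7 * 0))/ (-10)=-21/ 13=-1.62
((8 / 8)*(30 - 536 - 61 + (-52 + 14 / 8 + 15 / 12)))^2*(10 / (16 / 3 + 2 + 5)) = 307667.03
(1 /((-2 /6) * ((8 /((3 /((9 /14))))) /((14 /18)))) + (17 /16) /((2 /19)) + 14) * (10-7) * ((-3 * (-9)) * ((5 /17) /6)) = 90.26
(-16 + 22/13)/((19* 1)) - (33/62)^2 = -983967/949468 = -1.04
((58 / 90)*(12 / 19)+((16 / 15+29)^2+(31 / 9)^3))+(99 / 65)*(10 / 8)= 17055223033 / 18006300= 947.18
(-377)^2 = 142129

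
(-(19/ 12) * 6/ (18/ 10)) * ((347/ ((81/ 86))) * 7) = -9922465/ 729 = -13611.06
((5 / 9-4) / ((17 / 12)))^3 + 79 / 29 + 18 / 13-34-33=-77.26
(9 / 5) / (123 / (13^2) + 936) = 507 / 263845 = 0.00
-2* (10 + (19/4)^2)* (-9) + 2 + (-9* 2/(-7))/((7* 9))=230561/392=588.17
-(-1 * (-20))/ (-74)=10/ 37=0.27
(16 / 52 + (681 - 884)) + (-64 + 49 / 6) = -20165 / 78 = -258.53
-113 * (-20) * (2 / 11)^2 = 9040 / 121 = 74.71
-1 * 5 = -5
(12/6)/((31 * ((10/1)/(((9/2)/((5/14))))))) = 63/775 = 0.08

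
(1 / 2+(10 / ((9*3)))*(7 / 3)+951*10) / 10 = 951.14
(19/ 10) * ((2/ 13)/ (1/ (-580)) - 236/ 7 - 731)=-1476471/ 910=-1622.50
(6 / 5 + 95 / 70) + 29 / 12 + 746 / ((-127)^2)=34006801 / 6774180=5.02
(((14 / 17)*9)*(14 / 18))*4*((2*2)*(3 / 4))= 69.18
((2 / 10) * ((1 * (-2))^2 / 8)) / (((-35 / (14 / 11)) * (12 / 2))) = -1 / 1650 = -0.00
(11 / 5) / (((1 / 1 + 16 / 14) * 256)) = 77 / 19200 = 0.00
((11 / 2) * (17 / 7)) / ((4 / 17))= 3179 / 56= 56.77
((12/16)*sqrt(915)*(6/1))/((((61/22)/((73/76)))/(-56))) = -2640.66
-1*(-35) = 35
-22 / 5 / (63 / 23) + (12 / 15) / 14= -488 / 315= -1.55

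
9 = 9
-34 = -34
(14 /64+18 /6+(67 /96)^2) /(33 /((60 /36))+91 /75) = 853825 /4841472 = 0.18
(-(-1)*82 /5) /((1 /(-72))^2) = 425088 /5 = 85017.60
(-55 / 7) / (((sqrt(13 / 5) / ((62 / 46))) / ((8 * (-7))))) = 13640 * sqrt(65) / 299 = 367.79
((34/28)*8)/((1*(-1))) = -68/7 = -9.71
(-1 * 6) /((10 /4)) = -12 /5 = -2.40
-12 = -12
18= 18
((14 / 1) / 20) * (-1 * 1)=-7 / 10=-0.70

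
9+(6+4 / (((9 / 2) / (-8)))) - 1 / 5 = 346 / 45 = 7.69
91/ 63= 13/ 9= 1.44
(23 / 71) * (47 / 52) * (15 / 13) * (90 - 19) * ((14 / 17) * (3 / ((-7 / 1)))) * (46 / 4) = -1118835 / 11492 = -97.36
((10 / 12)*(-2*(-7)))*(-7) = -245 / 3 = -81.67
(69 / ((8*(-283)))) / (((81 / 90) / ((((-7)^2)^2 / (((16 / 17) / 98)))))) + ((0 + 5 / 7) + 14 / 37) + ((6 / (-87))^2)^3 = -35429636561060256113 / 4185481436096352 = -8464.89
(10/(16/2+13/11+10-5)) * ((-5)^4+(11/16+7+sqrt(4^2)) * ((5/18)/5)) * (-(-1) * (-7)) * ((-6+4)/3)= 69371995/33696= 2058.76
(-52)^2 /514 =5.26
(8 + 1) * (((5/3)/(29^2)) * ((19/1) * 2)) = 570/841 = 0.68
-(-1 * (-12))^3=-1728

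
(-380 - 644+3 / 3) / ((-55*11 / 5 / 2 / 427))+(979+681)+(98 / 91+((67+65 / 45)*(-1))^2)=157133828 / 11583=13565.90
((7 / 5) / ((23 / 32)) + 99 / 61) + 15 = 130274 / 7015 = 18.57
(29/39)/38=29/1482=0.02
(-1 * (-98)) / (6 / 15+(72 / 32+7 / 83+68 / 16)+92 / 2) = 81340 / 43977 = 1.85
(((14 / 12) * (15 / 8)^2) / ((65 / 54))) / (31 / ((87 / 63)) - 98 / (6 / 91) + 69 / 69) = -246645 / 105889472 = -0.00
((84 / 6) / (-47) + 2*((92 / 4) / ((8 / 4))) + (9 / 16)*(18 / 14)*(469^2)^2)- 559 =26313353549625 / 752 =34991161635.14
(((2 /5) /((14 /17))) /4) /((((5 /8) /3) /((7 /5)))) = 102 /125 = 0.82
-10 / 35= -2 / 7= -0.29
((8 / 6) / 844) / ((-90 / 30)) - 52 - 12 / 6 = -102547 / 1899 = -54.00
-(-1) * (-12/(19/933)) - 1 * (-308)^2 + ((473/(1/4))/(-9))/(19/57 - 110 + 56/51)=-30125297816/315609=-95451.33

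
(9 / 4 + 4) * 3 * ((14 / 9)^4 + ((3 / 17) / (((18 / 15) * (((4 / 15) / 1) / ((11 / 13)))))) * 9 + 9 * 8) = 23795599225 / 15466464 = 1538.53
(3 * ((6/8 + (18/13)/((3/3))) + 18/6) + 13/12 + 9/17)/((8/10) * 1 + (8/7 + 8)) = 1.71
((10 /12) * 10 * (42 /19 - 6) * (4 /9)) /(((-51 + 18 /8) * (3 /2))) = 1280 /6669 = 0.19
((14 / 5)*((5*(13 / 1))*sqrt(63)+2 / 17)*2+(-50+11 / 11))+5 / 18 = -73537 / 1530+1092*sqrt(7) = 2841.10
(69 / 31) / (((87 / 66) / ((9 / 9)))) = 1518 / 899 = 1.69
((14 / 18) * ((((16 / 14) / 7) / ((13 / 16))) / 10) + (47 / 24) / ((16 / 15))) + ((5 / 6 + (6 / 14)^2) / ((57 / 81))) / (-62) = 3951066071 / 2161111680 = 1.83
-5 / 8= -0.62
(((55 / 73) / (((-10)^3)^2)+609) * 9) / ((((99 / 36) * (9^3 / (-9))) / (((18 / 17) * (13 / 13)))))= -8891400011 / 341275000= -26.05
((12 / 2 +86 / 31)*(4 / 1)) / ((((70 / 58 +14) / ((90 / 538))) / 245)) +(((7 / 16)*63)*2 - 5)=9654339 / 66712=144.72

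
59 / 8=7.38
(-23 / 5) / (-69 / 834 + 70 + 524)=-6394 / 825545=-0.01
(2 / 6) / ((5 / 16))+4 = 5.07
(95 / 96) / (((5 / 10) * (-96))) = -95 / 4608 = -0.02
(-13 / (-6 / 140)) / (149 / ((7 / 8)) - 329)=-6370 / 3333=-1.91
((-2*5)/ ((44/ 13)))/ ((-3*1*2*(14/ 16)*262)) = 65/ 30261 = 0.00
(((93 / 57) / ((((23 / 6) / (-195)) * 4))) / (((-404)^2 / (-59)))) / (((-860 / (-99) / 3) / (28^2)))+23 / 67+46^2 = 217650709199403 / 102744227176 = 2118.37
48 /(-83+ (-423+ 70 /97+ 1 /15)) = -69840 /735083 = -0.10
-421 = -421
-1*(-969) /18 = 323 /6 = 53.83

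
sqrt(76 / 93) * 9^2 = 54 * sqrt(1767) / 31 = 73.22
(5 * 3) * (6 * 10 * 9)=8100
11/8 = 1.38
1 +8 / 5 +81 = 418 / 5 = 83.60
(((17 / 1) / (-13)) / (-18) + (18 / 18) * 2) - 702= -163783 / 234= -699.93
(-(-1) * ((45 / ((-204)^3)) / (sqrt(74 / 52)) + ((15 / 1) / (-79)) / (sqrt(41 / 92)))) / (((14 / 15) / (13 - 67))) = 675 * sqrt(962) / 81437888 + 12150 * sqrt(943) / 22673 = 16.46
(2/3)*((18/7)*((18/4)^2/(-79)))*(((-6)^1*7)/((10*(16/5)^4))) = 0.02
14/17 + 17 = 303/17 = 17.82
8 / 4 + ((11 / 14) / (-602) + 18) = 168549 / 8428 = 20.00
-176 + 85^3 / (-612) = -42461 / 36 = -1179.47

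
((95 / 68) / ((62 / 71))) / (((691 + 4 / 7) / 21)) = 991515 / 20409656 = 0.05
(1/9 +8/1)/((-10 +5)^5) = -73/28125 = -0.00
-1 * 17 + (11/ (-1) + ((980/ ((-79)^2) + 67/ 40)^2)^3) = 2374048744562622665736898578771929/ 242038829185737332250382336000000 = 9.81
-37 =-37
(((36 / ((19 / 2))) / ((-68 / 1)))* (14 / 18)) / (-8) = 7 / 1292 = 0.01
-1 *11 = -11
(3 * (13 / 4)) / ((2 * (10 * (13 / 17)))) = 51 / 80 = 0.64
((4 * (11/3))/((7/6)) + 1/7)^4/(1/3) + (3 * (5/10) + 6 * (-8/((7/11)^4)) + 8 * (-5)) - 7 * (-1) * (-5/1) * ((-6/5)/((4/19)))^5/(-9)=2625003840889/48020000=54664.80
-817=-817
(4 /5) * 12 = 48 /5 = 9.60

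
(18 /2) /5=9 /5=1.80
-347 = -347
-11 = -11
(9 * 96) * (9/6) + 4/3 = 1297.33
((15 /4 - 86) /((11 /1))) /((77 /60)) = -705 /121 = -5.83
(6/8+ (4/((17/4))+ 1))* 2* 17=183/2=91.50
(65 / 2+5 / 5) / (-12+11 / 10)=-335 / 109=-3.07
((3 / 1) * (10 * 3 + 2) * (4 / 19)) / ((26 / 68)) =13056 / 247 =52.86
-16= -16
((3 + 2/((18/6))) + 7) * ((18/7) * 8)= 1536/7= 219.43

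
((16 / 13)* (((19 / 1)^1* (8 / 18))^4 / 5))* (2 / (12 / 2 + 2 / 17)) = 2268627968 / 5544045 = 409.20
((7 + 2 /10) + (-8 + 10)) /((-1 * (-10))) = 23 /25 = 0.92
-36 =-36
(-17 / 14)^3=-4913 / 2744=-1.79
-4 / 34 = -2 / 17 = -0.12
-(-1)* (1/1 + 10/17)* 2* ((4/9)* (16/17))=384/289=1.33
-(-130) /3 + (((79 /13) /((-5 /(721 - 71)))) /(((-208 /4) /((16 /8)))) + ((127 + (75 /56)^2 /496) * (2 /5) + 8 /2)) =19490860783 /151656960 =128.52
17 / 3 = 5.67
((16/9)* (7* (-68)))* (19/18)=-72352/81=-893.23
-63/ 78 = -21/ 26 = -0.81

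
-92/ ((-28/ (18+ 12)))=690/ 7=98.57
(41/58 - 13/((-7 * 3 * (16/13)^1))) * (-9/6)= -11789/6496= -1.81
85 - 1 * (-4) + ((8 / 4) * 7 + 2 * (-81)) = -59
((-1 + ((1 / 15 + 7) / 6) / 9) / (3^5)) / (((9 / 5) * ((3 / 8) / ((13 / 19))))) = -36608 / 10097379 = -0.00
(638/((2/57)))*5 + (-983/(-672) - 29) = 61076375/672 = 90887.46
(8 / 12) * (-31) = -62 / 3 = -20.67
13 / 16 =0.81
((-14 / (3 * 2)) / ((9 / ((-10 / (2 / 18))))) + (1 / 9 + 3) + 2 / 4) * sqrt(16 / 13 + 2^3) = 485 * sqrt(390) / 117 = 81.86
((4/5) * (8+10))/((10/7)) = 252/25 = 10.08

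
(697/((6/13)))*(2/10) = 9061/30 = 302.03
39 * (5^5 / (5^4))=195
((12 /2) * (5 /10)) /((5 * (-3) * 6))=-1 /30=-0.03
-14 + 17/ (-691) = -9691/ 691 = -14.02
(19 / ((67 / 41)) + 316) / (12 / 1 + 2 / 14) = 153657 / 5695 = 26.98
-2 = -2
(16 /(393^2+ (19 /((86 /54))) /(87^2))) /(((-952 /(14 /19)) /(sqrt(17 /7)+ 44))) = -0.00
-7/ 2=-3.50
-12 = -12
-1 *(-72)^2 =-5184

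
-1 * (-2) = 2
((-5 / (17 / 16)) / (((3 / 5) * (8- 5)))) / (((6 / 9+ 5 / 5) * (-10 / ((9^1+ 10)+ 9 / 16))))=313 / 102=3.07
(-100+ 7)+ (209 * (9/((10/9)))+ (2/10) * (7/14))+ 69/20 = 1603.45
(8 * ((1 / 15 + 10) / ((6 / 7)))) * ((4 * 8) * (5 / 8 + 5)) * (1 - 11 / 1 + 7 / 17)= -2756656 / 17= -162156.24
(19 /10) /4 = 19 /40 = 0.48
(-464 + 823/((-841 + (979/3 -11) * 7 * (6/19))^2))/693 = -3470527297/5183795925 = -0.67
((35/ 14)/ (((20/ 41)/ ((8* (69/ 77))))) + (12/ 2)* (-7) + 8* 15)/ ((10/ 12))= 10602/ 77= 137.69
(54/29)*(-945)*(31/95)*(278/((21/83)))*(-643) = 223527944412/551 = 405676850.11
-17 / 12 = -1.42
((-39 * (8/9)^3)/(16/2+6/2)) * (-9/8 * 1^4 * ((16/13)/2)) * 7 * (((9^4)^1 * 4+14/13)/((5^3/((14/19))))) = 1866.91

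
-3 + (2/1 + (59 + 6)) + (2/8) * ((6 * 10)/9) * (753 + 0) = 1319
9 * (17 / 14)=153 / 14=10.93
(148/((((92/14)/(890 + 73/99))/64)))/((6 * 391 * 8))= 182715176/2670921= 68.41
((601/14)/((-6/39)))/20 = -7813/560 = -13.95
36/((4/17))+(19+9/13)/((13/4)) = 26881/169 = 159.06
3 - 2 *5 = -7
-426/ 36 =-71/ 6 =-11.83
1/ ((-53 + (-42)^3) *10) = -1/ 741410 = -0.00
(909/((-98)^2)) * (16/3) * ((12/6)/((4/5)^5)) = 946875/307328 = 3.08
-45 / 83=-0.54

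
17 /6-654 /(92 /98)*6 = -4177.08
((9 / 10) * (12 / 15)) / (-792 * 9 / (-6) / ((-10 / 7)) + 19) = -18 / 20315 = -0.00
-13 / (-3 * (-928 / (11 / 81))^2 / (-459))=-26741 / 627803136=-0.00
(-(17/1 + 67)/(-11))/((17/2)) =168/187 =0.90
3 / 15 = 1 / 5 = 0.20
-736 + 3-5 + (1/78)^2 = -4489991/6084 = -738.00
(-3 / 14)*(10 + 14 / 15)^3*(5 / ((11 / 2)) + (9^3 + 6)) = -3570659168 / 17325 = -206098.65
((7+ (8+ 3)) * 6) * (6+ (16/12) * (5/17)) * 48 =563328/17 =33136.94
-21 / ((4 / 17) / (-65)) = 23205 / 4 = 5801.25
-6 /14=-3 /7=-0.43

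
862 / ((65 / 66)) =56892 / 65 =875.26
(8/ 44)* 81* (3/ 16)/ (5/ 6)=3.31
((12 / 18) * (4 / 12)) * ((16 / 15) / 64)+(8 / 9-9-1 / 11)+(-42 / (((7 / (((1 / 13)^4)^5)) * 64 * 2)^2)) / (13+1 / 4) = -3341097029130245162647117537110646616063800952795016551 / 407534526120860328270645163465383401770482928654202880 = -8.20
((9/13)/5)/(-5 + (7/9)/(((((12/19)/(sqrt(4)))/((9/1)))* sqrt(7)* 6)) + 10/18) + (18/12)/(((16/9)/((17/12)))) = 1.15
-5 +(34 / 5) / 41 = -991 / 205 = -4.83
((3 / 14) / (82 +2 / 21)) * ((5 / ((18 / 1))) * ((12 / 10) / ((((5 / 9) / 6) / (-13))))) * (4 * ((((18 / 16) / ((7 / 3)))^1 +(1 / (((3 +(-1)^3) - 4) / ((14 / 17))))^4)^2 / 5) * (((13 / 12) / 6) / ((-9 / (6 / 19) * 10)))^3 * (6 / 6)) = 163078173804795769 / 25143848677304649627955200000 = 0.00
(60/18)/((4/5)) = 25/6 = 4.17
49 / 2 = 24.50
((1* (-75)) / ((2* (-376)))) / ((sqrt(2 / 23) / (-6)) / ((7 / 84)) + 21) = 0.00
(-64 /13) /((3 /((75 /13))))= -1600 /169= -9.47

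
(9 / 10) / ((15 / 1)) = 3 / 50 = 0.06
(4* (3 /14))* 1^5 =6 /7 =0.86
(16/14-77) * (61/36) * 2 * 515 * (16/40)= -370697/7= -52956.71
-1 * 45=-45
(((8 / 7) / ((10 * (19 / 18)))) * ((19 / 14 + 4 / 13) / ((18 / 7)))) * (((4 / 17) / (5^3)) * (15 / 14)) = 3636 / 25718875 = 0.00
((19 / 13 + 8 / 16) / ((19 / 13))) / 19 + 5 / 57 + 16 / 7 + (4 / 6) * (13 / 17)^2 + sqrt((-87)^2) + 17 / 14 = 28496905 / 312987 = 91.05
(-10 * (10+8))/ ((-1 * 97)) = 180/ 97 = 1.86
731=731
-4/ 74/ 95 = -2/ 3515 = -0.00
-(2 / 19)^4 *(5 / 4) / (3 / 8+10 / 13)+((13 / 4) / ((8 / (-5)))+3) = 480687609 / 496262368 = 0.97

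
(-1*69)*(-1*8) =552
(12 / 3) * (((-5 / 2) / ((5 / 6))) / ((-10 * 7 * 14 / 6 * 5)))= 0.01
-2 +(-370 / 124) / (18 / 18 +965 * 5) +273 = 81086267 / 299212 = 271.00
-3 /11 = -0.27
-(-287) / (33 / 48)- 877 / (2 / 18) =-82231 / 11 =-7475.55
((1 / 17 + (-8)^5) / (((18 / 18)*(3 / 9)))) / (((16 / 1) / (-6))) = 5013495 / 136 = 36863.93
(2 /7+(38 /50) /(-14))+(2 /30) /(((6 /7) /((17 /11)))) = 6092 /17325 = 0.35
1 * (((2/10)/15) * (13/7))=13/525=0.02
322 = 322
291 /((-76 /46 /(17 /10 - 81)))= 5307549 /380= 13967.23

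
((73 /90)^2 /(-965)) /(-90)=5329 /703485000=0.00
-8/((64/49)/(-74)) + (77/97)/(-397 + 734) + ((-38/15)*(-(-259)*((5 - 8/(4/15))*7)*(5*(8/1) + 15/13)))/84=867548803555/15298452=56708.27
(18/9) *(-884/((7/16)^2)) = -452608/49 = -9236.90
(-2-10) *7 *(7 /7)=-84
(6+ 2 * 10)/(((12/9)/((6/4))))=117/4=29.25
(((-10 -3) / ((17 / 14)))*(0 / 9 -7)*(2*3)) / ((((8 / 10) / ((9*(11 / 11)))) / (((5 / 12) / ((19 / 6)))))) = 429975 / 646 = 665.60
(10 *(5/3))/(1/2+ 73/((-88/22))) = -200/213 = -0.94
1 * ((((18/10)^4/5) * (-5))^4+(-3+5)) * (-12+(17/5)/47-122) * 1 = -58329709201097273043/35858154296875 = -1626679.07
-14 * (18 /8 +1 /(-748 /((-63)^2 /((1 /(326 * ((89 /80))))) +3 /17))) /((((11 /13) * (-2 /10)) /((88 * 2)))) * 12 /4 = -266908412043 /3179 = -83959865.38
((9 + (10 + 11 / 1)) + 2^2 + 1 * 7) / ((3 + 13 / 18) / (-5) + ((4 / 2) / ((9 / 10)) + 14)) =2.65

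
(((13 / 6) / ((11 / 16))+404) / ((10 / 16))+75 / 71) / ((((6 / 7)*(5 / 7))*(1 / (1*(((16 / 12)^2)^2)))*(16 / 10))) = 2105.18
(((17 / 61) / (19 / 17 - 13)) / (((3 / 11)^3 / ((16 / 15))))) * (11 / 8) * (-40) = 33849992 / 499041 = 67.83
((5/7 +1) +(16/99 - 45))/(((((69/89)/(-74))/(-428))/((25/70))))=-210600192700/334719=-629185.06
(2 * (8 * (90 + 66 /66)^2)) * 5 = 662480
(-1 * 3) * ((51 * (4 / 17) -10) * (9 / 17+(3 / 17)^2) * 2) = -1944 / 289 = -6.73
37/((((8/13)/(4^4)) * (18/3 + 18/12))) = 30784/15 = 2052.27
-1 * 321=-321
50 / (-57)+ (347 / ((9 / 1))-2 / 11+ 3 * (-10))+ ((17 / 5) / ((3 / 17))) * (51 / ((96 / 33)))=103911043 / 300960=345.27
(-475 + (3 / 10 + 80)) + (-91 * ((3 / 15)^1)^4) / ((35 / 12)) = -2467187 / 6250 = -394.75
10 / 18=5 / 9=0.56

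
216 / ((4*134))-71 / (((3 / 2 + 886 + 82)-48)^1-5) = 39977 / 122811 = 0.33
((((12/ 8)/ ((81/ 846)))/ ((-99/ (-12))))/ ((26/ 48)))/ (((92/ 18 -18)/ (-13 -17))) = 33840/ 4147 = 8.16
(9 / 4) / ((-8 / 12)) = -27 / 8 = -3.38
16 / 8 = 2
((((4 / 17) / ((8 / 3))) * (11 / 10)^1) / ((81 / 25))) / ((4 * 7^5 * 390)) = 11 / 9627587424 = 0.00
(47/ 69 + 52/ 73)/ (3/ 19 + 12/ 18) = 133361/ 78913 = 1.69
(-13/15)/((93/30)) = -26/93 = -0.28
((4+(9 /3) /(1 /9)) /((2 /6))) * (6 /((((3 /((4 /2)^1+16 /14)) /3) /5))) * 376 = 23078880 /7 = 3296982.86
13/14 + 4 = 69/14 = 4.93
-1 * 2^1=-2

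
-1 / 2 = -0.50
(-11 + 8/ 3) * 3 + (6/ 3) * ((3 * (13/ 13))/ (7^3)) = -8569/ 343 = -24.98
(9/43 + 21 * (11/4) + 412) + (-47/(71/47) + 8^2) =6140763/12212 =502.85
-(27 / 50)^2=-729 / 2500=-0.29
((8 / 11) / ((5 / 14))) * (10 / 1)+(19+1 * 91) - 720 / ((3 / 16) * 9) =-9778 / 33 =-296.30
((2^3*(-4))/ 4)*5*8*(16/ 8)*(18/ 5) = -2304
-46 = -46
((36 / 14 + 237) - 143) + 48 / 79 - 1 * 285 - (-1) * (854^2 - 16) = 403199035 / 553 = 729112.18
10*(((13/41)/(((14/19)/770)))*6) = 815100/41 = 19880.49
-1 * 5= -5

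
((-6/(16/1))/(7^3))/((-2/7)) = 3/784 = 0.00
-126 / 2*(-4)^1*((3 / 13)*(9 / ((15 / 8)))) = 18144 / 65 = 279.14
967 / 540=1.79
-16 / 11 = -1.45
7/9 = 0.78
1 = 1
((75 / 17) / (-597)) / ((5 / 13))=-65 / 3383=-0.02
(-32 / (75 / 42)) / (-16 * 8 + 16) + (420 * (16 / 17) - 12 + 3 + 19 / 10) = 330101 / 850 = 388.35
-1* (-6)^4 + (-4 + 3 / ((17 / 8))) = -22076 / 17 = -1298.59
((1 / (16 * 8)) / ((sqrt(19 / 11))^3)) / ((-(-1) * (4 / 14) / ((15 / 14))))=165 * sqrt(209) / 184832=0.01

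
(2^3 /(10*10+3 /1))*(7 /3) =56 /309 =0.18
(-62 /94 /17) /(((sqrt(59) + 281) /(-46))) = 200353 /31521349 - 713 * sqrt(59) /31521349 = 0.01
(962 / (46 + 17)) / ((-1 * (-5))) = 962 / 315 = 3.05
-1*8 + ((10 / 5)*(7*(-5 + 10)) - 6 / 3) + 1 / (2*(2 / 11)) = 251 / 4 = 62.75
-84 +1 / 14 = -83.93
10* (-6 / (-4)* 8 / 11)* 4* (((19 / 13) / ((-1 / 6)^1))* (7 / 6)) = -446.43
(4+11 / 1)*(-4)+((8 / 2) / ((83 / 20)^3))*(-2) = -60.11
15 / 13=1.15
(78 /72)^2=1.17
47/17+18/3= 149/17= 8.76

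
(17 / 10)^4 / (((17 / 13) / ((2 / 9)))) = 63869 / 45000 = 1.42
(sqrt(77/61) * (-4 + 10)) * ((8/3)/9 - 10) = -524 * sqrt(4697)/549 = -65.41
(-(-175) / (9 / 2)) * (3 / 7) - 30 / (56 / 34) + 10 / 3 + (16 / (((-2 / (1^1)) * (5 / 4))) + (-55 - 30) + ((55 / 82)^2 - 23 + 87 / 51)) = -441920247 / 4000780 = -110.46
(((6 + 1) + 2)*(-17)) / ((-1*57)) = 51 / 19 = 2.68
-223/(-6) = 223/6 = 37.17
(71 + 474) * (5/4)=2725/4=681.25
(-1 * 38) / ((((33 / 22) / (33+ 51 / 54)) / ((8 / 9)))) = -185744 / 243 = -764.38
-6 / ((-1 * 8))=3 / 4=0.75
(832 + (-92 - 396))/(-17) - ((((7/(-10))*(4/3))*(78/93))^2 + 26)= -172205282/3675825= -46.85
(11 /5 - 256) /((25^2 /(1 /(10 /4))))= -0.16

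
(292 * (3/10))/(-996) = -73/830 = -0.09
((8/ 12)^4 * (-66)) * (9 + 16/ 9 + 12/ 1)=-72160/ 243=-296.95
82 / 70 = 1.17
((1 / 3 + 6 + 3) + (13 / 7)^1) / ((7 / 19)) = 4465 / 147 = 30.37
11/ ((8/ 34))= 187/ 4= 46.75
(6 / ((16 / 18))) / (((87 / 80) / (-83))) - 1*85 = -17405 / 29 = -600.17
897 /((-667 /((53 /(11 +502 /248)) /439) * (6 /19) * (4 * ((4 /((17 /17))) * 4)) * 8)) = -21359 /277026560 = -0.00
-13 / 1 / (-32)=13 / 32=0.41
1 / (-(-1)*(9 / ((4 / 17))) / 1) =4 / 153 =0.03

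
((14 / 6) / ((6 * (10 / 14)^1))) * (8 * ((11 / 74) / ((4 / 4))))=1078 / 1665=0.65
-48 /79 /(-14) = 24 /553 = 0.04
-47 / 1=-47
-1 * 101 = -101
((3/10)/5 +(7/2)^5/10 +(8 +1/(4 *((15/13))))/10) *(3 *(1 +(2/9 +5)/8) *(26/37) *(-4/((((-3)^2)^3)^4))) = -396553339/150478457037076800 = -0.00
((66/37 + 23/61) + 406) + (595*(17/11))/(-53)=514241122/1315831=390.81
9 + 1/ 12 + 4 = 157/ 12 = 13.08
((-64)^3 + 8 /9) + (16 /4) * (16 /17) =-40107320 /153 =-262139.35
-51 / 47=-1.09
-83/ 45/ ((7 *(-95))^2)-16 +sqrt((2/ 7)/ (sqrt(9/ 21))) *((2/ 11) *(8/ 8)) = -318402083/ 19900125 +2 *sqrt(2) *21^(3/ 4)/ 231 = -15.88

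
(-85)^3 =-614125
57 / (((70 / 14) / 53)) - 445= 796 / 5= 159.20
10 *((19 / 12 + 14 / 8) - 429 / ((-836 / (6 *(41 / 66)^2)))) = 1247395 / 27588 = 45.22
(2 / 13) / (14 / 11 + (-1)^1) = 22 / 39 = 0.56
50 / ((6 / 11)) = 275 / 3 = 91.67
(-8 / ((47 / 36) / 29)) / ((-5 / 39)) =1386.08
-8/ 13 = -0.62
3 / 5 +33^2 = 5448 / 5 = 1089.60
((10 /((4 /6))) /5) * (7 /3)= 7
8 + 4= 12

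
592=592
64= 64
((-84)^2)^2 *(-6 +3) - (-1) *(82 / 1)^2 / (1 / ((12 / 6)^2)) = -149334512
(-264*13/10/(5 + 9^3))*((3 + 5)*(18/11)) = -6.12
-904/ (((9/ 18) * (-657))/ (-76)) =-137408/ 657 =-209.14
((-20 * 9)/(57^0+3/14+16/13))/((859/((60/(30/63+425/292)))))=-482122368/181112419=-2.66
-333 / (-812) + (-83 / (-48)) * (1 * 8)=34697 / 2436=14.24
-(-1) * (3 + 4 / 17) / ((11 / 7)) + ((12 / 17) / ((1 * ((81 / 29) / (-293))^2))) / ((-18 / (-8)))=1155873049 / 334611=3454.38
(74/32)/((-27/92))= -851/108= -7.88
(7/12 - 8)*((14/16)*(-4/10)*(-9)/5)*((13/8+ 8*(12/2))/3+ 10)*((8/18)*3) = -396851/2400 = -165.35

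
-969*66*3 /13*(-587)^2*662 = -43764619730436 /13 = -3366509210033.54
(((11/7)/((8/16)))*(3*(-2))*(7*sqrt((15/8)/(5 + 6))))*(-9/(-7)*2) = -54*sqrt(330)/7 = -140.14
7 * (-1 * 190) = -1330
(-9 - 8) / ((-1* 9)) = 17 / 9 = 1.89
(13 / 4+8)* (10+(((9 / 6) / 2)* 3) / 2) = 125.16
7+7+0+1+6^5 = 7791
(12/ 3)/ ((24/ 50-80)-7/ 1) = -0.05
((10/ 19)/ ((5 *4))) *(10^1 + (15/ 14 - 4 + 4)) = 155/ 532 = 0.29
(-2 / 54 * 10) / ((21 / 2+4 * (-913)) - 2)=20 / 196749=0.00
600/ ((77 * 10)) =60/ 77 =0.78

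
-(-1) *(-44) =-44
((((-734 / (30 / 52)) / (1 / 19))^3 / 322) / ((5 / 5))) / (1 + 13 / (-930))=-1477851240096826816 / 33218325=-44489035497.63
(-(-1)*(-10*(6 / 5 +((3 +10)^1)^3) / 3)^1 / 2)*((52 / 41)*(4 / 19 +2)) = -8001448 / 779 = -10271.44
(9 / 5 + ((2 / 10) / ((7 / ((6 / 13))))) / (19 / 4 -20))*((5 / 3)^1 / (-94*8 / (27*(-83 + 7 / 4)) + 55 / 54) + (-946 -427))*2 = -654609759582 / 132618941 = -4936.02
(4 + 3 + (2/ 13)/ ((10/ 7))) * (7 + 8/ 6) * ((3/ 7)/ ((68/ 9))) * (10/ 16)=7425/ 3536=2.10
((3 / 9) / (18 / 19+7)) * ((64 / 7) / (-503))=-0.00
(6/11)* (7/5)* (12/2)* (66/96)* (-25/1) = -315/4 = -78.75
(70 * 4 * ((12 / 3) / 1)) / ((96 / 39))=455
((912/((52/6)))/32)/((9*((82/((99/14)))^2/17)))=3165723/68531008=0.05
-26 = -26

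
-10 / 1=-10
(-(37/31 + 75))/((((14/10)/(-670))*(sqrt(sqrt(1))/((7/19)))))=7912700/589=13434.13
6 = 6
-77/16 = -4.81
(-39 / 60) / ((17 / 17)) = -13 / 20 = -0.65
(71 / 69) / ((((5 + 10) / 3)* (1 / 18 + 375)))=426 / 776365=0.00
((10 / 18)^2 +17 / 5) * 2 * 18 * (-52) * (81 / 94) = -1405872 / 235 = -5982.43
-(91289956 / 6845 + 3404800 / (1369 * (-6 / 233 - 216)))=-2295511026652 / 172268115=-13325.22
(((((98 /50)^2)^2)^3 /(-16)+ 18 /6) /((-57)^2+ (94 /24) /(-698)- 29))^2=39041831110394659064680436038042345390967855409 /10337220175997131832446029875427484512329101562500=0.00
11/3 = 3.67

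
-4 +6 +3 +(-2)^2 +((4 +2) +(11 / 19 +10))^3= 31317606 / 6859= 4565.91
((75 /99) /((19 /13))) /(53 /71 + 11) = 23075 /522918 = 0.04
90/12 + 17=49/2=24.50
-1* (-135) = 135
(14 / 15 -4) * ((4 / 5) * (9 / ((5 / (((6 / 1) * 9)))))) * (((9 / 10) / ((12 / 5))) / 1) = -11178 / 125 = -89.42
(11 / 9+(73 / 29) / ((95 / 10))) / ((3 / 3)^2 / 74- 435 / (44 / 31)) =-12006500 / 2474159157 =-0.00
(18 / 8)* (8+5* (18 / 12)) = 279 / 8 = 34.88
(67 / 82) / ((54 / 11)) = 737 / 4428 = 0.17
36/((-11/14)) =-45.82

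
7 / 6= 1.17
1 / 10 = 0.10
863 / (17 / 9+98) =7767 / 899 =8.64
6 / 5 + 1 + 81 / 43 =878 / 215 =4.08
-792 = -792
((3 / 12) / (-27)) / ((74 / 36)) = -1 / 222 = -0.00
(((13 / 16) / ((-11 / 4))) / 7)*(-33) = 39 / 28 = 1.39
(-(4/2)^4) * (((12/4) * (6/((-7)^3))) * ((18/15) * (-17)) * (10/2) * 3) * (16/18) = -78336/343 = -228.38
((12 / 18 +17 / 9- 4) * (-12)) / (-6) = -2.89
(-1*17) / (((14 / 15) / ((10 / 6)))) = -425 / 14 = -30.36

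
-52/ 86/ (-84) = 13/ 1806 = 0.01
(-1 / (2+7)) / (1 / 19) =-19 / 9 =-2.11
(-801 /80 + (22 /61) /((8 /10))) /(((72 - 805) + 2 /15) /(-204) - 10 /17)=-246177 /77348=-3.18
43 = 43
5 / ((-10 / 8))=-4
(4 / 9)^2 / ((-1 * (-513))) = 16 / 41553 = 0.00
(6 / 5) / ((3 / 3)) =6 / 5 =1.20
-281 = -281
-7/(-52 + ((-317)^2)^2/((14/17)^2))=-1372/2918333295777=-0.00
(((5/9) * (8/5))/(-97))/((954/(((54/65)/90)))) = -4/45112275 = -0.00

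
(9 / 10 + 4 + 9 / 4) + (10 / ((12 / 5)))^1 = 679 / 60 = 11.32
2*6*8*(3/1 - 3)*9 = 0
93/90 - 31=-899/30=-29.97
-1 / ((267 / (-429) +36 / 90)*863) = 715 / 137217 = 0.01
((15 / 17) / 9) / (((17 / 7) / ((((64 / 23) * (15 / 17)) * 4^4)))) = 2867200 / 112999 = 25.37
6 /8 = 3 /4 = 0.75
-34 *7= -238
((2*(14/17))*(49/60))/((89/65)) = 4459/4539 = 0.98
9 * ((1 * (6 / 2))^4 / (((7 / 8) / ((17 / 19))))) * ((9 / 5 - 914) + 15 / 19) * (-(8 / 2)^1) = 34337136384 / 12635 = 2717620.61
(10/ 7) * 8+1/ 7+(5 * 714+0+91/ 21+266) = 80890/ 21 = 3851.90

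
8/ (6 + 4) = 4/ 5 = 0.80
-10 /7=-1.43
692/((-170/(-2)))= 692/85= 8.14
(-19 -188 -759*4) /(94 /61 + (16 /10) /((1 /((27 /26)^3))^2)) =-38194153472280 /41781451669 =-914.14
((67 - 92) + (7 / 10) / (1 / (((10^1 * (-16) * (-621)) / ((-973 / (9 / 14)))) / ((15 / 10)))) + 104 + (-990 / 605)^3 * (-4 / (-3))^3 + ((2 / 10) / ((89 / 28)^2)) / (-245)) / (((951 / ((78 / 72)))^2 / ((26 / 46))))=7132776351161383 / 256059577739628154800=0.00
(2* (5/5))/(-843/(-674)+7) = 1348/5561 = 0.24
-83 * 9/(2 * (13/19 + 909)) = -14193/34568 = -0.41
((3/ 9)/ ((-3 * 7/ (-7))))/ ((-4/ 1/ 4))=-1/ 9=-0.11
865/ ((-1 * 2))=-865/ 2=-432.50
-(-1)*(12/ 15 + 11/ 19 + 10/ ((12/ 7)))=4111/ 570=7.21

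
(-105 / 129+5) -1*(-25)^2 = -26695 / 43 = -620.81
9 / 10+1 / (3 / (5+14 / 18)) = 763 / 270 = 2.83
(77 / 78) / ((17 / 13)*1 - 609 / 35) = -385 / 6276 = -0.06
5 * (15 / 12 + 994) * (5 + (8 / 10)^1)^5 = 81654884169 / 2500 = 32661953.67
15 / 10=3 / 2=1.50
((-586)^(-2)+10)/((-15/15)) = -3433961/343396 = -10.00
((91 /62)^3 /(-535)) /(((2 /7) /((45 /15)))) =-15824991 /255010960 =-0.06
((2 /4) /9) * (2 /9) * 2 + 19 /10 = 1559 /810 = 1.92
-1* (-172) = 172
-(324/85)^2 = -104976/7225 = -14.53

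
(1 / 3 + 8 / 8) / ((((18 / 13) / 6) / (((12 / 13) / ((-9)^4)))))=16 / 19683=0.00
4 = 4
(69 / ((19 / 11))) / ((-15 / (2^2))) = -1012 / 95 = -10.65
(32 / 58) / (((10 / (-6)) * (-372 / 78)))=312 / 4495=0.07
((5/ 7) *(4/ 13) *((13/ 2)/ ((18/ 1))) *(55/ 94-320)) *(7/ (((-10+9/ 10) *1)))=750625/ 38493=19.50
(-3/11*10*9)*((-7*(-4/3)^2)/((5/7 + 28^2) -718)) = 23520/5137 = 4.58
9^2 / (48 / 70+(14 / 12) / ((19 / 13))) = 323190 / 5921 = 54.58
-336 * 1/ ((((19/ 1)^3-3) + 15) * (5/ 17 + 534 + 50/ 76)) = -72352/ 791491103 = -0.00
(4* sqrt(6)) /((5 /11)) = 44* sqrt(6) /5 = 21.56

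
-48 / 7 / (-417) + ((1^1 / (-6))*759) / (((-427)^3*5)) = 1779566207 / 108217731370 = 0.02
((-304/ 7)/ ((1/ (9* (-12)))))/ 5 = 32832/ 35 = 938.06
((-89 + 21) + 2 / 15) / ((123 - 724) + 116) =1018 / 7275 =0.14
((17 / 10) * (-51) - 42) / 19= -1287 / 190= -6.77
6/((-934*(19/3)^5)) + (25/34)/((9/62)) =896162019038/176919749649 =5.07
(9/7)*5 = 45/7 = 6.43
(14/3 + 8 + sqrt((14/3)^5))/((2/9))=57 + 98 *sqrt(42)/3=268.70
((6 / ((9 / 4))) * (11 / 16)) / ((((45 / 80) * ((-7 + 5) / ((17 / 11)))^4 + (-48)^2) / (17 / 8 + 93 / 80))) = 241626253 / 92430793440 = 0.00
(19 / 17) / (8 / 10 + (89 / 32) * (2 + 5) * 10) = 1520 / 265863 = 0.01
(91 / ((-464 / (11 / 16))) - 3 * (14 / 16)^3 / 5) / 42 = -5693 / 445440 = -0.01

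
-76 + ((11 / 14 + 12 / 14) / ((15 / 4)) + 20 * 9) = 10966 / 105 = 104.44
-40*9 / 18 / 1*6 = -120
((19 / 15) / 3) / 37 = 19 / 1665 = 0.01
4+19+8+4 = 35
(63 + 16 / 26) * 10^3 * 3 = 190846.15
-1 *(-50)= 50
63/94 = 0.67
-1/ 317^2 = -1/ 100489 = -0.00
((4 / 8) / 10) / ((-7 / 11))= -11 / 140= -0.08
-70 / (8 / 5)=-175 / 4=-43.75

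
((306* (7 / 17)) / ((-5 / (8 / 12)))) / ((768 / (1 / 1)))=-7 / 320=-0.02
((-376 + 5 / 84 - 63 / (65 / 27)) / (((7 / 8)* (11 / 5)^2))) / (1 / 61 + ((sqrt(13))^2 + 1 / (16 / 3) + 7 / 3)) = -21428265440 / 3506463961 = -6.11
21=21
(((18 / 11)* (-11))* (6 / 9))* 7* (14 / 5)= -1176 / 5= -235.20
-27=-27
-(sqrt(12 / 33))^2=-4 / 11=-0.36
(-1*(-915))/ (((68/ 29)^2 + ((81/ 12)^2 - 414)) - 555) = -12312240/ 12351791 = -1.00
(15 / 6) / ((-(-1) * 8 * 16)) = 5 / 256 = 0.02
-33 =-33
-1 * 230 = -230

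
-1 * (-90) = 90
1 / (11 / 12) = 12 / 11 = 1.09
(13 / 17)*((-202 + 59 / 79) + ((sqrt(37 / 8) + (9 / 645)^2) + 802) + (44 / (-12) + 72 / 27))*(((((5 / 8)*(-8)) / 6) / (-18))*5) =325*sqrt(74) / 7344 + 28471835743 / 268186356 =106.55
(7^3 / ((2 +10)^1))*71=24353 / 12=2029.42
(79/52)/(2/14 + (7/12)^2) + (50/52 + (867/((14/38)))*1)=208945063/88634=2357.39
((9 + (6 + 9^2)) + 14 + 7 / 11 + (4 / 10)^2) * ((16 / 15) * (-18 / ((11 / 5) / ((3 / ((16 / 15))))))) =-1645326 / 605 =-2719.55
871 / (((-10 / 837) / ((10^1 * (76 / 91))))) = -4262004 / 7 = -608857.71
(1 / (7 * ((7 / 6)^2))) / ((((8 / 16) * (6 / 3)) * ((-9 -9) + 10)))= -0.01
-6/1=-6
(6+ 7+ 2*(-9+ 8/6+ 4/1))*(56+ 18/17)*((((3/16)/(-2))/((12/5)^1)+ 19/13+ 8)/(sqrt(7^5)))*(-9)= -22812945*sqrt(7)/285376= -211.50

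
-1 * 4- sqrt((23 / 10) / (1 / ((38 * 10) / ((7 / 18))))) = -51.41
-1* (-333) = 333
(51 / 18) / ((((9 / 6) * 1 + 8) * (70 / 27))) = 153 / 1330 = 0.12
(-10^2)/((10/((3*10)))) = -300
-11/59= -0.19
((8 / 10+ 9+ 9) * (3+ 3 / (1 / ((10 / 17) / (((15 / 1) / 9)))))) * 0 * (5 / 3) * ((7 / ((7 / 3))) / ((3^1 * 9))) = 0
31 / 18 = 1.72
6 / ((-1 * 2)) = -3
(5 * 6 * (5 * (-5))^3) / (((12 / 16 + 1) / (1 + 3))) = -1071428.57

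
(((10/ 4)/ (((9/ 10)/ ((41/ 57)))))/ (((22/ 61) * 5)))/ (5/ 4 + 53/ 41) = 1025410/ 2353131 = 0.44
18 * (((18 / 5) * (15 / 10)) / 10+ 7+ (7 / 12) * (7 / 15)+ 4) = 10631 / 50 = 212.62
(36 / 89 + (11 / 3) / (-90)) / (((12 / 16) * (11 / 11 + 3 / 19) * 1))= 166079 / 396495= 0.42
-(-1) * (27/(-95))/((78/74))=-333/1235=-0.27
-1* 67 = -67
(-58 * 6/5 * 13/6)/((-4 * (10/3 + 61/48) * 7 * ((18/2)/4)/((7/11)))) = 928/2805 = 0.33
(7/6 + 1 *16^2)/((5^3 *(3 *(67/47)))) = 72521/150750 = 0.48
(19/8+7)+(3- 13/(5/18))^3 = -84018297/1000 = -84018.30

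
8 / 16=0.50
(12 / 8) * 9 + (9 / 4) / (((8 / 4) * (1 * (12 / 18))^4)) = 2457 / 128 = 19.20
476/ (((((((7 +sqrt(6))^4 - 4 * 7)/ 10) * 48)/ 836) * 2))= 172977805/ 3184329 - 191506700 * sqrt(6)/ 9552987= 5.22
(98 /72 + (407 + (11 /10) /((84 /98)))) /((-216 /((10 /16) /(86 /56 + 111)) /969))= -20839637 /2041848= -10.21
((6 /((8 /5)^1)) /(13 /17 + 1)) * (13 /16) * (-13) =-2873 /128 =-22.45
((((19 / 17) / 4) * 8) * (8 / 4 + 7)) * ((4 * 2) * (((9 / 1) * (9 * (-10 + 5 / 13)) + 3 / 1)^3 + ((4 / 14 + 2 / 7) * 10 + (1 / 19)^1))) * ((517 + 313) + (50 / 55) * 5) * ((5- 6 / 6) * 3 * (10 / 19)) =-396160929515298.34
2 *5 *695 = 6950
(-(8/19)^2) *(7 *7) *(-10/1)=31360/361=86.87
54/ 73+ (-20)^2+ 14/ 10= 402.14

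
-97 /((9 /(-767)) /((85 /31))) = 6323915 /279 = 22666.36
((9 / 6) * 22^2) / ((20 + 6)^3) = 0.04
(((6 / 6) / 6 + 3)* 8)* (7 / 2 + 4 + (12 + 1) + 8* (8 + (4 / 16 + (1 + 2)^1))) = 8398 / 3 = 2799.33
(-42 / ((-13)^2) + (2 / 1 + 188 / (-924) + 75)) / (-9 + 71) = 1494179 / 1210209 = 1.23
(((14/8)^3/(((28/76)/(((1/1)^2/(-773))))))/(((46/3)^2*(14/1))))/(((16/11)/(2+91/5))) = -1329867/16749240320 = -0.00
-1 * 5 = -5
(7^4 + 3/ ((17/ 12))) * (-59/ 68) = -2410327/ 1156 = -2085.06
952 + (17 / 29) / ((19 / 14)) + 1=525341 / 551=953.43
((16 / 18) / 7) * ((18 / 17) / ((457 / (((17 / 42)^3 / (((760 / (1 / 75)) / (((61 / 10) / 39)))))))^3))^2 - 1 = -4419028027140884688168918806134997331304377799796458785265065693177713191169334328584359 / 4419028027140884688168918806134997331304377799796458785267572736000000000000000000000000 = -1.00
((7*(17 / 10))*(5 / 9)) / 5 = 119 / 90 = 1.32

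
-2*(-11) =22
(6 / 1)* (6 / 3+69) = 426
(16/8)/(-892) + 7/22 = 775/2453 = 0.32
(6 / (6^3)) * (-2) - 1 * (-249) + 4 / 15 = 22429 / 90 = 249.21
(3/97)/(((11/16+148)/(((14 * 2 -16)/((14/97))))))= 96/5551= 0.02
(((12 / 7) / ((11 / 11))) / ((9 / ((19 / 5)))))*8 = 5.79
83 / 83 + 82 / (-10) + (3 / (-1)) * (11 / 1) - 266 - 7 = -1566 / 5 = -313.20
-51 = -51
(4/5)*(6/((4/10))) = 12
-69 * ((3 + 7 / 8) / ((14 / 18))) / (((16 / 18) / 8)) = -173259 / 56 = -3093.91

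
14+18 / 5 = 88 / 5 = 17.60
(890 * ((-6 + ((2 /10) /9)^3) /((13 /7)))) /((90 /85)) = -5790618659 /2132325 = -2715.64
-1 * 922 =-922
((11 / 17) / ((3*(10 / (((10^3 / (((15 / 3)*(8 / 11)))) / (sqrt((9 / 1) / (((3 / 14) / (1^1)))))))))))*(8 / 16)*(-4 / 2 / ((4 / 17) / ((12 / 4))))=-605*sqrt(42) / 336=-11.67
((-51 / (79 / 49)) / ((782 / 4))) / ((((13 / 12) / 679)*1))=-2395512 / 23621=-101.41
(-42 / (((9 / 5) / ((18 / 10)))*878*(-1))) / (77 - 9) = 21 / 29852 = 0.00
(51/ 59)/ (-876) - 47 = -809733/ 17228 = -47.00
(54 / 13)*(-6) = -324 / 13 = -24.92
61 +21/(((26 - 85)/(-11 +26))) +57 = 6647/59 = 112.66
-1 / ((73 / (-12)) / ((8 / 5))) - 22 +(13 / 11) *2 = -77784 / 4015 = -19.37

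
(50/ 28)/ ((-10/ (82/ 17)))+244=57867/ 238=243.14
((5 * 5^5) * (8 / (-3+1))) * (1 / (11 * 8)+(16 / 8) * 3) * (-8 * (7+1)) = 264500000 / 11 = 24045454.55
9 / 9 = 1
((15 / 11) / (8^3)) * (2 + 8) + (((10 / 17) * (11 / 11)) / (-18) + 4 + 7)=4736723 / 430848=10.99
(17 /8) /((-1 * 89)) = -0.02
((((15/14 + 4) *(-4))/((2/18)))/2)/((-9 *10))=71/70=1.01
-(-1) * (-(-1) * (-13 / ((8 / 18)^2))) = -1053 / 16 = -65.81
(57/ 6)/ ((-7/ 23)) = -437/ 14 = -31.21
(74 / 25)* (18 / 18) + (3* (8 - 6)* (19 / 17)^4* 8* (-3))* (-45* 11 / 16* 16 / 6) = 38711517554 / 2088025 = 18539.78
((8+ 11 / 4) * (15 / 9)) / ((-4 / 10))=-1075 / 24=-44.79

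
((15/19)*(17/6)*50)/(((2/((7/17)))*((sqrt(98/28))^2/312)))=39000/19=2052.63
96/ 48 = 2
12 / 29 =0.41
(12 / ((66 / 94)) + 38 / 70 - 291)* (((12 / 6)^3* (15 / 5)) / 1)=-2525904 / 385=-6560.79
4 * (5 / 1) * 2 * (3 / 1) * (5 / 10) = 60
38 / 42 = 19 / 21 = 0.90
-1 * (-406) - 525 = -119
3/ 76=0.04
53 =53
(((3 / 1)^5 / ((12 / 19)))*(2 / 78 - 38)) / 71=-759753 / 3692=-205.78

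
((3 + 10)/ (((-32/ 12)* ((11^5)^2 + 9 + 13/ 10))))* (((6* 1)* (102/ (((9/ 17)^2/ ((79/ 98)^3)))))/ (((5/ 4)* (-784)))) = 31489907891/ 143543127683180977248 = 0.00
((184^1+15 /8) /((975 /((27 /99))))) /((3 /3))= 1487 /28600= 0.05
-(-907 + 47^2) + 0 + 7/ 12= -15617/ 12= -1301.42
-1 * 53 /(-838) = 53 /838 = 0.06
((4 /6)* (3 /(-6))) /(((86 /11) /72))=-132 /43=-3.07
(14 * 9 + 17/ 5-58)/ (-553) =-51/ 395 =-0.13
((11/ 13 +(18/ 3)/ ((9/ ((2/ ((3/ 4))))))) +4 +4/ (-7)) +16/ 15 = 29153/ 4095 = 7.12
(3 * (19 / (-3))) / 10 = -19 / 10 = -1.90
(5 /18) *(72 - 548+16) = -127.78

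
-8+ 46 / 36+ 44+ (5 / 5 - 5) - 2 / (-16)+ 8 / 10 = 12313 / 360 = 34.20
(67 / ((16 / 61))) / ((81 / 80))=20435 / 81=252.28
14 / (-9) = -1.56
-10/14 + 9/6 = 11/14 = 0.79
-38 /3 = -12.67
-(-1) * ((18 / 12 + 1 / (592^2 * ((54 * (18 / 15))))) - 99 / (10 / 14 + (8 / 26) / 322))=-7757815728193 / 56661617664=-136.91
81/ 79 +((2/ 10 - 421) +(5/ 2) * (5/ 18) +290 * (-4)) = -22454521/ 14220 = -1579.08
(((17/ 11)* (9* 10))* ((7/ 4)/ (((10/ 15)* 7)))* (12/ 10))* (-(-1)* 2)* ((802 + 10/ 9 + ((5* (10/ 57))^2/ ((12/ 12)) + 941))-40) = 847491021/ 3971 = 213420.05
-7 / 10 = -0.70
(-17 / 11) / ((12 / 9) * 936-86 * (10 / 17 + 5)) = -0.00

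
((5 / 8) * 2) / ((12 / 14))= 35 / 24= 1.46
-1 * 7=-7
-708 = -708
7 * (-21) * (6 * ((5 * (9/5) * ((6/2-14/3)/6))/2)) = 2205/2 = 1102.50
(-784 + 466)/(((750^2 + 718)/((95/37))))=-15105/10419533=-0.00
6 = 6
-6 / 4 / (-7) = 3 / 14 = 0.21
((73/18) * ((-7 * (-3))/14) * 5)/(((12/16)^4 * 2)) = 11680/243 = 48.07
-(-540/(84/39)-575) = 5780/7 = 825.71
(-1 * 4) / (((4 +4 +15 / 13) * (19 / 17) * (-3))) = 52 / 399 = 0.13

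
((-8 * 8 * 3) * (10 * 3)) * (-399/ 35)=65664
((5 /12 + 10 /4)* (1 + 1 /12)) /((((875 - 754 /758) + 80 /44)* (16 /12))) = 1896895 /701051136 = 0.00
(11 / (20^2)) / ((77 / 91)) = 0.03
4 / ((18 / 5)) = 10 / 9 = 1.11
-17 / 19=-0.89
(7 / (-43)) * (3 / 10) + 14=13.95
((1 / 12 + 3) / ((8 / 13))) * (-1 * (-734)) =176527 / 48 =3677.65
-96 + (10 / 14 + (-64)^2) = 28005 / 7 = 4000.71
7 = 7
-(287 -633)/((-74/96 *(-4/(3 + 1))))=16608/37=448.86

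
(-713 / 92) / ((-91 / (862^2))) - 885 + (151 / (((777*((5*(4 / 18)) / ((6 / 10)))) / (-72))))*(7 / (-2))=5254427842 / 84175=62422.67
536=536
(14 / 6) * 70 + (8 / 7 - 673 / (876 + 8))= 3039203 / 18564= 163.71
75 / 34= 2.21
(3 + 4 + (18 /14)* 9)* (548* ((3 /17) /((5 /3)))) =1077.58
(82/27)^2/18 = 3362/6561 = 0.51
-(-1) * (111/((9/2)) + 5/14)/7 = 1051/294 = 3.57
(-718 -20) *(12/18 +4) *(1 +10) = -37884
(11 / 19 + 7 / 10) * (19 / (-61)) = -243 / 610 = -0.40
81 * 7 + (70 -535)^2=216792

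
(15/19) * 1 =15/19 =0.79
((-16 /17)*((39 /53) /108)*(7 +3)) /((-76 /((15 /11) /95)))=130 /10733613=0.00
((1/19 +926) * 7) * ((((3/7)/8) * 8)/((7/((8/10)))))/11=42228/1463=28.86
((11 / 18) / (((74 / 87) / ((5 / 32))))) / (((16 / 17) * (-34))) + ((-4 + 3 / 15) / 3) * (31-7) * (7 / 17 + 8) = -9882538391 / 38645760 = -255.72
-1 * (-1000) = 1000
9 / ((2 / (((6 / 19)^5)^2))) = 272097792 / 6131066257801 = 0.00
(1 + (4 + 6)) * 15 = 165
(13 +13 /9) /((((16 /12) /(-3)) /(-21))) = 682.50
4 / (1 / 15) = 60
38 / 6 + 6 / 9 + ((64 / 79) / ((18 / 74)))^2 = 18.09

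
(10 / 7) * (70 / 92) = 25 / 23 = 1.09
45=45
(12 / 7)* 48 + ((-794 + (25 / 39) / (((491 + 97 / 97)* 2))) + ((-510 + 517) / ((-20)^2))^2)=-711.71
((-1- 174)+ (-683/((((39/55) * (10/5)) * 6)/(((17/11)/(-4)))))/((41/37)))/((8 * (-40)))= 2256713/4912128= 0.46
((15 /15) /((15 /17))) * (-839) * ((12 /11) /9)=-57052 /495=-115.26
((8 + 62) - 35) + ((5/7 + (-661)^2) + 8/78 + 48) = 437004.82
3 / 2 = 1.50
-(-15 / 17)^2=-225 / 289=-0.78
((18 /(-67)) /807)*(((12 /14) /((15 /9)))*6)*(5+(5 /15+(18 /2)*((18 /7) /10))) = -173448 /22078175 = -0.01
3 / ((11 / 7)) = 21 / 11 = 1.91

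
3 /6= 1 /2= 0.50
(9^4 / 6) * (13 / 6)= 9477 / 4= 2369.25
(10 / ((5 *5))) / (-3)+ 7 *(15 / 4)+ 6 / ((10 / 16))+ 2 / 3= 2183 / 60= 36.38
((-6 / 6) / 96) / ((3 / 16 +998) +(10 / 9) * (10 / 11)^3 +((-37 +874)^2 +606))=-3993 / 269162963618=-0.00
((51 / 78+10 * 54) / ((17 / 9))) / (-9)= -14057 / 442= -31.80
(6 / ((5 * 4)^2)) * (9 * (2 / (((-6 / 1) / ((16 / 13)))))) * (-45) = 162 / 65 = 2.49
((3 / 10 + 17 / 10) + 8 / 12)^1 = 8 / 3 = 2.67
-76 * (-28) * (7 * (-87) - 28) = -1355536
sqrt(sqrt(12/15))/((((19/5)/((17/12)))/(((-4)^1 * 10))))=-14.10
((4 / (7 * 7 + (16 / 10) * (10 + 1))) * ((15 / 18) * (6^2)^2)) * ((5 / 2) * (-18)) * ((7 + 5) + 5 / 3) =-1476000 / 37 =-39891.89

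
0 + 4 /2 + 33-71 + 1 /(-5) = -181 /5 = -36.20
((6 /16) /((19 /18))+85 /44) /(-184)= -239 /19228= -0.01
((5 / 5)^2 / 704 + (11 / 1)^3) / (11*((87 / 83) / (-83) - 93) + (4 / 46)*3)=-148468800175 / 114098658432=-1.30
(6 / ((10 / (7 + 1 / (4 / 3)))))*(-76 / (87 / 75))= -8835 / 29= -304.66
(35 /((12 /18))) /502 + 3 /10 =0.40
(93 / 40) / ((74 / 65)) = 1209 / 592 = 2.04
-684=-684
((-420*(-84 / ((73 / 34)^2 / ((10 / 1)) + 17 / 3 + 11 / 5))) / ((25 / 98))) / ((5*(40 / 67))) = 40167846432 / 7220075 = 5563.36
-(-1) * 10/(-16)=-5/8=-0.62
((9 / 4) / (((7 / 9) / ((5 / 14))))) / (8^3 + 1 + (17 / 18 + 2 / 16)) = 3645 / 1813637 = 0.00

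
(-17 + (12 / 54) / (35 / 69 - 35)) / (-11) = 1.55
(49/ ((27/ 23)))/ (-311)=-1127/ 8397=-0.13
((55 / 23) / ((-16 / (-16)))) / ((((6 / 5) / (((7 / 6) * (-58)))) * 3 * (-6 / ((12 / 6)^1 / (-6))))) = -55825 / 22356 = -2.50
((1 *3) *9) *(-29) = -783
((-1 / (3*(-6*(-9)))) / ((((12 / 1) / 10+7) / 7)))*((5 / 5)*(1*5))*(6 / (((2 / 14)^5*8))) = -2941225 / 8856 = -332.12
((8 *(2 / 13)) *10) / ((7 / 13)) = 160 / 7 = 22.86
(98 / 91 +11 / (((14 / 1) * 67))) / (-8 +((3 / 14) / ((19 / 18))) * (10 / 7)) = -1765575 / 12504076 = -0.14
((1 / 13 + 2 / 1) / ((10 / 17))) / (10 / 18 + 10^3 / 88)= 45441 / 153400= 0.30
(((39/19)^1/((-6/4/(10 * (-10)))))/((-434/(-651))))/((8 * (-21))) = -325/266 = -1.22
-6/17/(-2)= 3/17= 0.18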